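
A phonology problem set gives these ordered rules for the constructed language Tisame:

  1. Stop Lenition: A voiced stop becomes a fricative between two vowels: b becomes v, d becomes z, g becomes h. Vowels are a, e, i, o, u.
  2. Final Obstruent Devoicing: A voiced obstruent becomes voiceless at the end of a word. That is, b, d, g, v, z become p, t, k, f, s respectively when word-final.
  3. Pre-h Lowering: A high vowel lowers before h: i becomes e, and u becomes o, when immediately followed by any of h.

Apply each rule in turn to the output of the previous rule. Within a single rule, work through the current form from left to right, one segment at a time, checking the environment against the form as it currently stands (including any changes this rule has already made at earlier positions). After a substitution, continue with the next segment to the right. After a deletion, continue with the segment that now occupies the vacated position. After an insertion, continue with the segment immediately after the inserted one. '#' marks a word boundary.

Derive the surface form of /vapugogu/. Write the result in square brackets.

[vapohohu]

1 Stop Lenition: [vapugogu] → [vapuhohu]
2 Final Obstruent Devoicing: no change — [vapuhohu]
3 Pre-h Lowering: [vapuhohu] → [vapohohu]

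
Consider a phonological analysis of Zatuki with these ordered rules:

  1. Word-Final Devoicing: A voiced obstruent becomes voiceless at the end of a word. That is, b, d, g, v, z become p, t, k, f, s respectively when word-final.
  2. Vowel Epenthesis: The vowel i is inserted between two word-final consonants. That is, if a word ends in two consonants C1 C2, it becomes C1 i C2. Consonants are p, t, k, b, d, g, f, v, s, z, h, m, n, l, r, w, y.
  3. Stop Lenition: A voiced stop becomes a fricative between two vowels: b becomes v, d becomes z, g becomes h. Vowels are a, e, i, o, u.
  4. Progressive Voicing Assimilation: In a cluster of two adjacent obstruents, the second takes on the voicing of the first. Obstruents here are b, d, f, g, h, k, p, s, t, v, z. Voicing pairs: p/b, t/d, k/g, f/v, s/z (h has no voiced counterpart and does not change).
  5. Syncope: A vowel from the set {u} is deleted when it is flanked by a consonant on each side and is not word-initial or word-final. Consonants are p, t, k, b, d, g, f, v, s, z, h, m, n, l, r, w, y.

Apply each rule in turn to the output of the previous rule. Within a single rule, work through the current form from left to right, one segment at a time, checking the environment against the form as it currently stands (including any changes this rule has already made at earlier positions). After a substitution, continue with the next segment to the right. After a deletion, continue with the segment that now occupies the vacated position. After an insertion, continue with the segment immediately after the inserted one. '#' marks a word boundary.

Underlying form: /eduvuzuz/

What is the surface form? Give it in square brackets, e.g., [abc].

[ezvzs]

1 Word-Final Devoicing: [eduvuzuz] → [eduvuzus]
2 Vowel Epenthesis: no change — [eduvuzus]
3 Stop Lenition: [eduvuzus] → [ezuvuzus]
4 Progressive Voicing Assimilation: no change — [ezuvuzus]
5 Syncope: [ezuvuzus] → [ezvzs]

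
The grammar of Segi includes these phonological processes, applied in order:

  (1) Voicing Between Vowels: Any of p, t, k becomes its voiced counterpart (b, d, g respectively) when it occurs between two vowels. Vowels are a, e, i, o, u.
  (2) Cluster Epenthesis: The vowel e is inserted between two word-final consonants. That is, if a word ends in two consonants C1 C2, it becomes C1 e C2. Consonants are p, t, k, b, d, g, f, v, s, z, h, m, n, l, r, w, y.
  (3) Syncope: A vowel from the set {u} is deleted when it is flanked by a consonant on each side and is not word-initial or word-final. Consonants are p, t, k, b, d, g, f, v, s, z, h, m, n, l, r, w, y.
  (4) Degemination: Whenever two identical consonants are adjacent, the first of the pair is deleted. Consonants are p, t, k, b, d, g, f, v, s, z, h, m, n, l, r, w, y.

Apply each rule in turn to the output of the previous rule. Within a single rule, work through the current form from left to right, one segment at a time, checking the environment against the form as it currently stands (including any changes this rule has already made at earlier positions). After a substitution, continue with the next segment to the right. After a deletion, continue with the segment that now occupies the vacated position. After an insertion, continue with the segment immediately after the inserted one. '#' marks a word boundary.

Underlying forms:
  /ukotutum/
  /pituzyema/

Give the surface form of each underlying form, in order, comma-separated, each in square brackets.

[ugodm], [pidzyema]

/ukotutum/:
  (1) Voicing Between Vowels: [ukotutum] → [ugodudum]
  (2) Cluster Epenthesis: no change — [ugodudum]
  (3) Syncope: [ugodudum] → [ugoddm]
  (4) Degemination: [ugoddm] → [ugodm]
/pituzyema/:
  (1) Voicing Between Vowels: [pituzyema] → [piduzyema]
  (2) Cluster Epenthesis: no change — [piduzyema]
  (3) Syncope: [piduzyema] → [pidzyema]
  (4) Degemination: no change — [pidzyema]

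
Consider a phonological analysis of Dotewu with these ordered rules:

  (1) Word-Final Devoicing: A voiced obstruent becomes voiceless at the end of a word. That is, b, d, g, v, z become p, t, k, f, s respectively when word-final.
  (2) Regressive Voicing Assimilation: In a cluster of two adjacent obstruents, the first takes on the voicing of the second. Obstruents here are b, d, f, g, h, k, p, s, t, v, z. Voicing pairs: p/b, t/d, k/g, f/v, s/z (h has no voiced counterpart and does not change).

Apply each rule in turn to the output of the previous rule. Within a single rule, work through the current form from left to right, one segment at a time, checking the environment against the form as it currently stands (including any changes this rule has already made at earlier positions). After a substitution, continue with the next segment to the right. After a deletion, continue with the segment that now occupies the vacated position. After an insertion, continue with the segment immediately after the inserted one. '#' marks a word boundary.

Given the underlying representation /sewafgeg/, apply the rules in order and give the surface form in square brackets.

(1) Word-Final Devoicing: [sewafgeg] → [sewafgek]
(2) Regressive Voicing Assimilation: [sewafgek] → [sewavgek]

[sewavgek]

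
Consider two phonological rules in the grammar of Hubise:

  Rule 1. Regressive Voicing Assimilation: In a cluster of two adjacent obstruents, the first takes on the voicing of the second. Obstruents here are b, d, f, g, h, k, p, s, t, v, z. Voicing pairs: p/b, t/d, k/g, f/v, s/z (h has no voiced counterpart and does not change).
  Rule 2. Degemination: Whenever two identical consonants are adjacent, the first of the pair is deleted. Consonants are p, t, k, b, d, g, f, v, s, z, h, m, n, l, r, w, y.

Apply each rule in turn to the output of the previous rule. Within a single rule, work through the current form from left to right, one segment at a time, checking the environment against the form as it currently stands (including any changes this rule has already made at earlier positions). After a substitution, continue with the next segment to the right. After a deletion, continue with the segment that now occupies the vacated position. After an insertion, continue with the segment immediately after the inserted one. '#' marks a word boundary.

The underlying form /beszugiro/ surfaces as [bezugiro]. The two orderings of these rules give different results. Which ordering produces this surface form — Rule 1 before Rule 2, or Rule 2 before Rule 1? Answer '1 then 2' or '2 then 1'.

1 then 2

Order 1 then 2:
  1 Regressive Voicing Assimilation: [beszugiro] → [bezzugiro]
  2 Degemination: [bezzugiro] → [bezugiro]
  result: [bezugiro]
Order 2 then 1:
  2 Degemination: no change — [beszugiro]
  1 Regressive Voicing Assimilation: [beszugiro] → [bezzugiro]
  result: [bezzugiro]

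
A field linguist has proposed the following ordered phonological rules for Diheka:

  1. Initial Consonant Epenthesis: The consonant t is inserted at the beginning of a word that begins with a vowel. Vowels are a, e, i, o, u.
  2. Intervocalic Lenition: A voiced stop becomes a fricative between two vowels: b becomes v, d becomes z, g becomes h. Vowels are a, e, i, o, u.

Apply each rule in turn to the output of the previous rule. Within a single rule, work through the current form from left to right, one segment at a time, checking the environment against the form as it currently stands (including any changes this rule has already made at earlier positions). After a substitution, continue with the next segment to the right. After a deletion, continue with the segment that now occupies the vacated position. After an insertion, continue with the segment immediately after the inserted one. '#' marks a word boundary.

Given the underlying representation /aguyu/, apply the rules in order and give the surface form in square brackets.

[tahuyu]

1 Initial Consonant Epenthesis: [aguyu] → [taguyu]
2 Intervocalic Lenition: [taguyu] → [tahuyu]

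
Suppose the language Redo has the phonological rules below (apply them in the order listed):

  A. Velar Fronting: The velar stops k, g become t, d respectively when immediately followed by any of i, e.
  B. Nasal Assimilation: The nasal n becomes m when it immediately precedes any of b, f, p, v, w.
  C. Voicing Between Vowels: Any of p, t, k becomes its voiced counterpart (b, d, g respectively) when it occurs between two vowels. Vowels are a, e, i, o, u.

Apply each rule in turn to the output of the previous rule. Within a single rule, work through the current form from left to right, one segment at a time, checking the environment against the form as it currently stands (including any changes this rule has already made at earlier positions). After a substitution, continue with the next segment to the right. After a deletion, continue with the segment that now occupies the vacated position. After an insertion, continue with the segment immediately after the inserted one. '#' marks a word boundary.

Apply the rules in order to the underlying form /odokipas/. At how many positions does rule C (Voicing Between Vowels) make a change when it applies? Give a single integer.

A Velar Fronting: [odokipas] → [odotipas]
B Nasal Assimilation: no change — [odotipas]
C Voicing Between Vowels: [odotipas] → [ododibas]
Rule C changed 2 position(s).

2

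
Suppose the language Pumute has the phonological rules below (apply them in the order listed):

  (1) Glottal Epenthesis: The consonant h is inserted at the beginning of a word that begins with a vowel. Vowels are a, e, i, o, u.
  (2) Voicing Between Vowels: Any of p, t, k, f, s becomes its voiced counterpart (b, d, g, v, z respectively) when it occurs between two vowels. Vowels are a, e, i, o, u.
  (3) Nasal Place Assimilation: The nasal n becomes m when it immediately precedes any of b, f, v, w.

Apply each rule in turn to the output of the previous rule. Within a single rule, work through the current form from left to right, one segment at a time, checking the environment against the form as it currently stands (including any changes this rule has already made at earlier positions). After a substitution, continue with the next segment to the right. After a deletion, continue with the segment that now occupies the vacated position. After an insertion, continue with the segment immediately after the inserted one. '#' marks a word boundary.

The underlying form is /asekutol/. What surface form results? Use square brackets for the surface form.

[hazegudol]

(1) Glottal Epenthesis: [asekutol] → [hasekutol]
(2) Voicing Between Vowels: [hasekutol] → [hazegudol]
(3) Nasal Place Assimilation: no change — [hazegudol]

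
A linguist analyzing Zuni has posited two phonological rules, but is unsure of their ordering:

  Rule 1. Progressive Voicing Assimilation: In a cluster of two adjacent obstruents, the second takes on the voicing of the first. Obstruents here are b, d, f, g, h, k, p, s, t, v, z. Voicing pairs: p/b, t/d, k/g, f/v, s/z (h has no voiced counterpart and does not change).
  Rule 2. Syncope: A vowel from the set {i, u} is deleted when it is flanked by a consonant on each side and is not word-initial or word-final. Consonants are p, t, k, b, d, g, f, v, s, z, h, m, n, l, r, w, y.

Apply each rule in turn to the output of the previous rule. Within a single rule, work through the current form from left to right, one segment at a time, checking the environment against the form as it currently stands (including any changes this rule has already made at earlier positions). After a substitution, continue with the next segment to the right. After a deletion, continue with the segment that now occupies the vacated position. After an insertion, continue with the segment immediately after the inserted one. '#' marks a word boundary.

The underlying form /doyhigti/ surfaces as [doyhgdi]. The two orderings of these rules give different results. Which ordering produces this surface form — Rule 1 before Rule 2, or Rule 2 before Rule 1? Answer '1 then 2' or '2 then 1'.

1 then 2

Order 1 then 2:
  1 Progressive Voicing Assimilation: [doyhigti] → [doyhigdi]
  2 Syncope: [doyhigdi] → [doyhgdi]
  result: [doyhgdi]
Order 2 then 1:
  2 Syncope: [doyhigti] → [doyhgti]
  1 Progressive Voicing Assimilation: [doyhgti] → [doyhkti]
  result: [doyhkti]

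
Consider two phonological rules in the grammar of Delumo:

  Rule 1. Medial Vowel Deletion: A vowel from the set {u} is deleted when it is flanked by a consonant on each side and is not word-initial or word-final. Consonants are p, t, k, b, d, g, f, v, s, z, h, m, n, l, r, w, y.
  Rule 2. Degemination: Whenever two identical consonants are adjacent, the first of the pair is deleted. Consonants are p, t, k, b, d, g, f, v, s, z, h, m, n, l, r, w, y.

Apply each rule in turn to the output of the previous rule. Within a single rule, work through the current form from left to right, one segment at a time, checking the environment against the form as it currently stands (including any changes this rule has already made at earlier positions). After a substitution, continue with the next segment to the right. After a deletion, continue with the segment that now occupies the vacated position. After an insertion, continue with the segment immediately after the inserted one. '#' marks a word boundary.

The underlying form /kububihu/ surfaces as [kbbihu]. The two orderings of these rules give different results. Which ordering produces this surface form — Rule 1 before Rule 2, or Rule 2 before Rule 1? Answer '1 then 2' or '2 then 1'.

2 then 1

Order 1 then 2:
  1 Medial Vowel Deletion: [kububihu] → [kbbihu]
  2 Degemination: [kbbihu] → [kbihu]
  result: [kbihu]
Order 2 then 1:
  2 Degemination: no change — [kububihu]
  1 Medial Vowel Deletion: [kububihu] → [kbbihu]
  result: [kbbihu]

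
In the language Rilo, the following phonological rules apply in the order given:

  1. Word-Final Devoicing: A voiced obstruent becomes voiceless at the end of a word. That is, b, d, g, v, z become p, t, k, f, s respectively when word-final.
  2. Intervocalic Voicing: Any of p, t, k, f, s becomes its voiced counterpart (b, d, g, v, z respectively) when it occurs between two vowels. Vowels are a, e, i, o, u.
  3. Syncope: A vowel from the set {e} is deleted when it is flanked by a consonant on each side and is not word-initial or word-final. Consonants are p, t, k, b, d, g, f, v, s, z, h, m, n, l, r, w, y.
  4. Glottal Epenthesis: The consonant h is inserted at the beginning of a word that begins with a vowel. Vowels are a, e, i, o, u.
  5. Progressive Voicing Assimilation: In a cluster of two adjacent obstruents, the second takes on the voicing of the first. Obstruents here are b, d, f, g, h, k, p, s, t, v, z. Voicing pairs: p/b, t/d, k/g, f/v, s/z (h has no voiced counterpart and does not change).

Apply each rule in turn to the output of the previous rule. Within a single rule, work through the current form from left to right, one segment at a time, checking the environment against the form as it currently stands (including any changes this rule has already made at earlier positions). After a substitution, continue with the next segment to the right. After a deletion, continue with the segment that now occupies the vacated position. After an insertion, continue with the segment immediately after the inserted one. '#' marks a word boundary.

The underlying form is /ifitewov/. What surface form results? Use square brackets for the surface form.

[hividwof]

1 Word-Final Devoicing: [ifitewov] → [ifitewof]
2 Intervocalic Voicing: [ifitewof] → [ividewof]
3 Syncope: [ividewof] → [ividwof]
4 Glottal Epenthesis: [ividwof] → [hividwof]
5 Progressive Voicing Assimilation: no change — [hividwof]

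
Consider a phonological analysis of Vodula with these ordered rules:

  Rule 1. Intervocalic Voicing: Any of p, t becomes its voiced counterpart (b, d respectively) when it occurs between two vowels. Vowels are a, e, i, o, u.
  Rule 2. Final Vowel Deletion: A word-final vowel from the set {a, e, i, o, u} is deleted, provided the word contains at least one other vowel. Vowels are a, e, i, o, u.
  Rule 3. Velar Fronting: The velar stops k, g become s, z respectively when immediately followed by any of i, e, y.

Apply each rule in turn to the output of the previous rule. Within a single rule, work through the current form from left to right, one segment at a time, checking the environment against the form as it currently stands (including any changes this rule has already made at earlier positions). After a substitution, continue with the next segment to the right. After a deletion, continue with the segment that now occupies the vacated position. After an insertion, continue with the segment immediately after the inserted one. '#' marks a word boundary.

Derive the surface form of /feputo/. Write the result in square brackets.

Rule 1 Intervocalic Voicing: [feputo] → [febudo]
Rule 2 Final Vowel Deletion: [febudo] → [febud]
Rule 3 Velar Fronting: no change — [febud]

[febud]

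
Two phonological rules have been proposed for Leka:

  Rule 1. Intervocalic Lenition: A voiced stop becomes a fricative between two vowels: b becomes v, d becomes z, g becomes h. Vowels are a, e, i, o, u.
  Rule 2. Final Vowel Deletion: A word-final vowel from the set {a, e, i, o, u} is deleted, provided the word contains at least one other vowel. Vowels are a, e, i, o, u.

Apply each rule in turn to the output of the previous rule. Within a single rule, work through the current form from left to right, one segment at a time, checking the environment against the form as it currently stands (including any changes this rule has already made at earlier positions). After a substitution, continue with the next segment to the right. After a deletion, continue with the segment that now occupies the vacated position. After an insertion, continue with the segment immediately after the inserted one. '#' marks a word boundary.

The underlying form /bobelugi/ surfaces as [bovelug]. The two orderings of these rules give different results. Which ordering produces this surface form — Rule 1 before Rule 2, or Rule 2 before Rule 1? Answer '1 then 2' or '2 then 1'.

2 then 1

Order 1 then 2:
  1 Intervocalic Lenition: [bobelugi] → [boveluhi]
  2 Final Vowel Deletion: [boveluhi] → [boveluh]
  result: [boveluh]
Order 2 then 1:
  2 Final Vowel Deletion: [bobelugi] → [bobelug]
  1 Intervocalic Lenition: [bobelug] → [bovelug]
  result: [bovelug]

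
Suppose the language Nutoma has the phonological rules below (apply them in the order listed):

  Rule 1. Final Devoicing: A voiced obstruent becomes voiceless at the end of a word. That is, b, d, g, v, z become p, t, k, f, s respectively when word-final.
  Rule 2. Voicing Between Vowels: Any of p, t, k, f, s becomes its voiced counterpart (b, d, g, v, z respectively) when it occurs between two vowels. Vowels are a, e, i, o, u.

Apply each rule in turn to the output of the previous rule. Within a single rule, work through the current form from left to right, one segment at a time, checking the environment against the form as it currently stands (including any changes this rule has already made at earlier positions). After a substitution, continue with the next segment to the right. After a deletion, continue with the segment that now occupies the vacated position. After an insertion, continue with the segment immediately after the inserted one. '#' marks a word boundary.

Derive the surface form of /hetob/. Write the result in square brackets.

Rule 1 Final Devoicing: [hetob] → [hetop]
Rule 2 Voicing Between Vowels: [hetop] → [hedop]

[hedop]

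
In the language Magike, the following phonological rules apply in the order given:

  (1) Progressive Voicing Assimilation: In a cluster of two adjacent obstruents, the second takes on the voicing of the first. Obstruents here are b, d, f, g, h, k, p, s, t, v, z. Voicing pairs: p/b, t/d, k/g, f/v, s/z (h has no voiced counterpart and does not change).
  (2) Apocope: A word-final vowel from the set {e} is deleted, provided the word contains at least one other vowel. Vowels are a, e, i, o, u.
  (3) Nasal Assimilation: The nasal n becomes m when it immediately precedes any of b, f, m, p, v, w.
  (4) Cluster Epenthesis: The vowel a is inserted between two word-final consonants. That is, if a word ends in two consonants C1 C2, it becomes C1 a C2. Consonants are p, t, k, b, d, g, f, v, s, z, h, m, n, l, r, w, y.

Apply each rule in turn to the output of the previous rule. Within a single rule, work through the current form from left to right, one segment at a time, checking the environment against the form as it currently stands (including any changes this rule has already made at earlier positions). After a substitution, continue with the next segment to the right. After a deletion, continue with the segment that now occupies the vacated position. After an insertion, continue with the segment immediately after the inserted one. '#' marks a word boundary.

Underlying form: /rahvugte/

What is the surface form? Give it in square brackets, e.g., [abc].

[rahfugad]

(1) Progressive Voicing Assimilation: [rahvugte] → [rahfugde]
(2) Apocope: [rahfugde] → [rahfugd]
(3) Nasal Assimilation: no change — [rahfugd]
(4) Cluster Epenthesis: [rahfugd] → [rahfugad]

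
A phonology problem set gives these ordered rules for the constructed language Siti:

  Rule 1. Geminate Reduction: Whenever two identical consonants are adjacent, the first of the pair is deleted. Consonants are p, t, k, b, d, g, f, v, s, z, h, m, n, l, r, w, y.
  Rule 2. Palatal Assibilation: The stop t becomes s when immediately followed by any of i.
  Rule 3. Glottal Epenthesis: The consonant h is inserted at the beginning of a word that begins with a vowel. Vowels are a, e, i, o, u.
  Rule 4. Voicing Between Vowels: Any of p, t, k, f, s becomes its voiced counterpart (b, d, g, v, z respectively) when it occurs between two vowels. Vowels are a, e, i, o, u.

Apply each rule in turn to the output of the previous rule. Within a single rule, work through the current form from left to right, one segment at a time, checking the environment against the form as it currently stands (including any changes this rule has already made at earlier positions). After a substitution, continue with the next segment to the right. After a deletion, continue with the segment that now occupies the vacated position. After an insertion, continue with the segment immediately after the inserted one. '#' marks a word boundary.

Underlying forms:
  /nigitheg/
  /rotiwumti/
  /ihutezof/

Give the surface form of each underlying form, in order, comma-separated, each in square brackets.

[nigitheg], [roziwumsi], [hihudezof]

/nigitheg/:
  Rule 1 Geminate Reduction: no change — [nigitheg]
  Rule 2 Palatal Assibilation: no change — [nigitheg]
  Rule 3 Glottal Epenthesis: no change — [nigitheg]
  Rule 4 Voicing Between Vowels: no change — [nigitheg]
/rotiwumti/:
  Rule 1 Geminate Reduction: no change — [rotiwumti]
  Rule 2 Palatal Assibilation: [rotiwumti] → [rosiwumsi]
  Rule 3 Glottal Epenthesis: no change — [rosiwumsi]
  Rule 4 Voicing Between Vowels: [rosiwumsi] → [roziwumsi]
/ihutezof/:
  Rule 1 Geminate Reduction: no change — [ihutezof]
  Rule 2 Palatal Assibilation: no change — [ihutezof]
  Rule 3 Glottal Epenthesis: [ihutezof] → [hihutezof]
  Rule 4 Voicing Between Vowels: [hihutezof] → [hihudezof]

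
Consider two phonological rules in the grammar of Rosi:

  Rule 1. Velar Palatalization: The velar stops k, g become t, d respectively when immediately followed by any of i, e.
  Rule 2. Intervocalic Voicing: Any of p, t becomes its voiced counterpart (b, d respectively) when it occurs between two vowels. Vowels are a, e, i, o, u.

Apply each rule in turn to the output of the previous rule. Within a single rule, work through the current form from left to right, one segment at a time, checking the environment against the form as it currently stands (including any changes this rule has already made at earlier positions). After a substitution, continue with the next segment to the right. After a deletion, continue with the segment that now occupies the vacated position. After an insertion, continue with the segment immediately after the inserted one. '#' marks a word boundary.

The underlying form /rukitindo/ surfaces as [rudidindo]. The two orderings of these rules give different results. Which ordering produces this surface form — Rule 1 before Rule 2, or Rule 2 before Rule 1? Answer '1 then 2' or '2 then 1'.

Order 1 then 2:
  1 Velar Palatalization: [rukitindo] → [rutitindo]
  2 Intervocalic Voicing: [rutitindo] → [rudidindo]
  result: [rudidindo]
Order 2 then 1:
  2 Intervocalic Voicing: [rukitindo] → [rukidindo]
  1 Velar Palatalization: [rukidindo] → [rutidindo]
  result: [rutidindo]

1 then 2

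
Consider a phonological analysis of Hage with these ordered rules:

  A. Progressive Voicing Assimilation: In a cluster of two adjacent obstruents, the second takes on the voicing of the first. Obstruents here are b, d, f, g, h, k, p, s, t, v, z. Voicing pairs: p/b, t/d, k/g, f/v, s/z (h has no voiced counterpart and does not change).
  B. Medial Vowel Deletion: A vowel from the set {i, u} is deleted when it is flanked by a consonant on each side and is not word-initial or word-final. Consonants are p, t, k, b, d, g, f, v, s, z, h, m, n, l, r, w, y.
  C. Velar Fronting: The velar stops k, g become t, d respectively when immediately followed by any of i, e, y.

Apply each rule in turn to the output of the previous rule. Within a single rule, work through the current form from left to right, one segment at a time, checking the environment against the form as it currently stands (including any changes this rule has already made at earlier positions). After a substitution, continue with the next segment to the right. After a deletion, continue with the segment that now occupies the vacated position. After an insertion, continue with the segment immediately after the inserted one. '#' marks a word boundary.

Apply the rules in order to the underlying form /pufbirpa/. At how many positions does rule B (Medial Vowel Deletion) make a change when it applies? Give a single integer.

2

A Progressive Voicing Assimilation: [pufbirpa] → [pufpirpa]
B Medial Vowel Deletion: [pufpirpa] → [pfprpa]
C Velar Fronting: no change — [pfprpa]
Rule B changed 2 position(s).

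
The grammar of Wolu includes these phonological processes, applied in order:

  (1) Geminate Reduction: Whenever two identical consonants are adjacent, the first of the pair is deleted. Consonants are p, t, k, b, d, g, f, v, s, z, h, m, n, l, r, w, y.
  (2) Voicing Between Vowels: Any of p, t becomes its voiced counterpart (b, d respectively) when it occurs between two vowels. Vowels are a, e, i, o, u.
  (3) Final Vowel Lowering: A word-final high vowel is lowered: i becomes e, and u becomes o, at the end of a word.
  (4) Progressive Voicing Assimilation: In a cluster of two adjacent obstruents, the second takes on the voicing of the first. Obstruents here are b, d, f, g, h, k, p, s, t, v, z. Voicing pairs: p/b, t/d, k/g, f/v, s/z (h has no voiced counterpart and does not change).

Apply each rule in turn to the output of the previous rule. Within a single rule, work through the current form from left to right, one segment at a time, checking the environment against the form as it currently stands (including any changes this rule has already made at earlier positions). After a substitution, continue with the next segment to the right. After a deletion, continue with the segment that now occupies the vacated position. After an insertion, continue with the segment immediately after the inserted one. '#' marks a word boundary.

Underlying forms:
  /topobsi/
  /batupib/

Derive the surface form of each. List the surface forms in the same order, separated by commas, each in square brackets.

[tobobze], [badubib]

/topobsi/:
  (1) Geminate Reduction: no change — [topobsi]
  (2) Voicing Between Vowels: [topobsi] → [tobobsi]
  (3) Final Vowel Lowering: [tobobsi] → [tobobse]
  (4) Progressive Voicing Assimilation: [tobobse] → [tobobze]
/batupib/:
  (1) Geminate Reduction: no change — [batupib]
  (2) Voicing Between Vowels: [batupib] → [badubib]
  (3) Final Vowel Lowering: no change — [badubib]
  (4) Progressive Voicing Assimilation: no change — [badubib]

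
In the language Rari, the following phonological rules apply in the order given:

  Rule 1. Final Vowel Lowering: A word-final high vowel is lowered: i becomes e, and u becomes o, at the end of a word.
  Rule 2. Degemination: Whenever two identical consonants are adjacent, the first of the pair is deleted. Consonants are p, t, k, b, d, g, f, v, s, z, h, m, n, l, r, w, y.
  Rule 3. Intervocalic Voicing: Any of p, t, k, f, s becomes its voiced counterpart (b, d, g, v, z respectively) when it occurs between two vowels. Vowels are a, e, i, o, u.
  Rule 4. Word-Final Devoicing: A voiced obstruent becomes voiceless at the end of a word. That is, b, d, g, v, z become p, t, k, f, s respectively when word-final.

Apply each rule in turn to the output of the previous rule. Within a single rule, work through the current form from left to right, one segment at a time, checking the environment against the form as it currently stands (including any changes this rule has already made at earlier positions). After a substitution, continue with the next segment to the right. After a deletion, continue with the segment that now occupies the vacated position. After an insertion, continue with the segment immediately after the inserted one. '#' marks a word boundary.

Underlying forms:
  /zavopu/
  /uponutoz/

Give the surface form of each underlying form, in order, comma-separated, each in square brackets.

[zavobo], [ubonudos]

/zavopu/:
  Rule 1 Final Vowel Lowering: [zavopu] → [zavopo]
  Rule 2 Degemination: no change — [zavopo]
  Rule 3 Intervocalic Voicing: [zavopo] → [zavobo]
  Rule 4 Word-Final Devoicing: no change — [zavobo]
/uponutoz/:
  Rule 1 Final Vowel Lowering: no change — [uponutoz]
  Rule 2 Degemination: no change — [uponutoz]
  Rule 3 Intervocalic Voicing: [uponutoz] → [ubonudoz]
  Rule 4 Word-Final Devoicing: [ubonudoz] → [ubonudos]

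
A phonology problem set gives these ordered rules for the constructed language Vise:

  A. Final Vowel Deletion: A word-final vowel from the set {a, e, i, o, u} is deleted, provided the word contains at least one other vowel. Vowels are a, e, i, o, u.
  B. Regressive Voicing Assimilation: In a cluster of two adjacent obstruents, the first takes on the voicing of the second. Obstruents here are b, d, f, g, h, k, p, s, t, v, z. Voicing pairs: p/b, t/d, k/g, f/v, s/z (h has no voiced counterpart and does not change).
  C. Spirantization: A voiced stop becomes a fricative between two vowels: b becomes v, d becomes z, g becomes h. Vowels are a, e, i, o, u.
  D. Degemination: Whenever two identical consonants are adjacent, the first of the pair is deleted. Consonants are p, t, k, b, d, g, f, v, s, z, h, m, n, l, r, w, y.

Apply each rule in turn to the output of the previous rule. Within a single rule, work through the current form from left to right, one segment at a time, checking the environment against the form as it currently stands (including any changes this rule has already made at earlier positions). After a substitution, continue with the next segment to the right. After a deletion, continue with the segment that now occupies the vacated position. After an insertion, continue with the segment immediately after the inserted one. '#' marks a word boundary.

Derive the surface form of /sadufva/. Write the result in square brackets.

A Final Vowel Deletion: [sadufva] → [sadufv]
B Regressive Voicing Assimilation: [sadufv] → [saduvv]
C Spirantization: [saduvv] → [sazuvv]
D Degemination: [sazuvv] → [sazuv]

[sazuv]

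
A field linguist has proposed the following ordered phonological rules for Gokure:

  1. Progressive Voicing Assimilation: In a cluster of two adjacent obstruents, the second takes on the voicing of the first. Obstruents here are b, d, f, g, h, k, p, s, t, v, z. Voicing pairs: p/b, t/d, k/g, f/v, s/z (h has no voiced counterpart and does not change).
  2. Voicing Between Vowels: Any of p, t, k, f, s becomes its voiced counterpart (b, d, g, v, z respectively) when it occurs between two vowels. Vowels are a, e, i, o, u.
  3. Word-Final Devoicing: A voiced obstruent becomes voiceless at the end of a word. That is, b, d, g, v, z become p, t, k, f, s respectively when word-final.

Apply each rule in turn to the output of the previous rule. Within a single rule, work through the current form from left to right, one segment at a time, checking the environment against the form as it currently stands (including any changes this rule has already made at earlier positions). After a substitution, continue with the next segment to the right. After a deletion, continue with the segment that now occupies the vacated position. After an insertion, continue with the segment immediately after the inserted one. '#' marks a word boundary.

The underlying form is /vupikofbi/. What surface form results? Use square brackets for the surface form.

[vubigofpi]

1 Progressive Voicing Assimilation: [vupikofbi] → [vupikofpi]
2 Voicing Between Vowels: [vupikofpi] → [vubigofpi]
3 Word-Final Devoicing: no change — [vubigofpi]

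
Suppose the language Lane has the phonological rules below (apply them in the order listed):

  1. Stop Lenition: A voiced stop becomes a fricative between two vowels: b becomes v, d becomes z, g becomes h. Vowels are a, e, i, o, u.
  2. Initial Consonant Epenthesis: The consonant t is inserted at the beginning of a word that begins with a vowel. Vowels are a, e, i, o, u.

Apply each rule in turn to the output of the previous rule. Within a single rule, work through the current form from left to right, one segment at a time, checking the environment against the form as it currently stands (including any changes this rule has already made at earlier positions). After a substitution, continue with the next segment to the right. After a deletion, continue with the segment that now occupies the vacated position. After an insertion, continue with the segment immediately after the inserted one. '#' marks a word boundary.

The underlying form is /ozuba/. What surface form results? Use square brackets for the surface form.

1 Stop Lenition: [ozuba] → [ozuva]
2 Initial Consonant Epenthesis: [ozuva] → [tozuva]

[tozuva]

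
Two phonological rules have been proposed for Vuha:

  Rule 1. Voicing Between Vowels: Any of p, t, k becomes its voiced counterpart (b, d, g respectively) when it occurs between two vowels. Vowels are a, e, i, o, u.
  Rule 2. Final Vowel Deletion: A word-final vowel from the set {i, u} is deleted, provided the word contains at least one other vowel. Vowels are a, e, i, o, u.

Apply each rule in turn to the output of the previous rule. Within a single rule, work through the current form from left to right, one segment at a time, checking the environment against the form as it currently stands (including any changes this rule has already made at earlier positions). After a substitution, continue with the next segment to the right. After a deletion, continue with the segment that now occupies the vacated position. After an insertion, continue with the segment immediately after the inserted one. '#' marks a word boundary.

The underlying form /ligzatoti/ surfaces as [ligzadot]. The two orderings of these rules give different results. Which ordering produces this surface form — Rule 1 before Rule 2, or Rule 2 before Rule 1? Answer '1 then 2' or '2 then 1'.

Order 1 then 2:
  1 Voicing Between Vowels: [ligzatoti] → [ligzadodi]
  2 Final Vowel Deletion: [ligzadodi] → [ligzadod]
  result: [ligzadod]
Order 2 then 1:
  2 Final Vowel Deletion: [ligzatoti] → [ligzatot]
  1 Voicing Between Vowels: [ligzatot] → [ligzadot]
  result: [ligzadot]

2 then 1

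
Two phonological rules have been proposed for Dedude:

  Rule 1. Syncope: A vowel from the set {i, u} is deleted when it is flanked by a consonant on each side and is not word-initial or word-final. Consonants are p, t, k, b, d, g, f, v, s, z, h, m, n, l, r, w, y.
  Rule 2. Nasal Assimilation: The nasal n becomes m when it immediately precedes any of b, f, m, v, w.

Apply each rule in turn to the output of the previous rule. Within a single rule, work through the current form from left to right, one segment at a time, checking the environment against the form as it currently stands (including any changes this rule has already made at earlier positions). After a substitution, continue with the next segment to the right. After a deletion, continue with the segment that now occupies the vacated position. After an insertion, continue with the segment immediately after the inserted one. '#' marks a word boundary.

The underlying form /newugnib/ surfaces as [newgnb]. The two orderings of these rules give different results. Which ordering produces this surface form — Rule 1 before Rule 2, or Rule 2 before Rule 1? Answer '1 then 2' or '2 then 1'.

Order 1 then 2:
  1 Syncope: [newugnib] → [newgnb]
  2 Nasal Assimilation: [newgnb] → [newgmb]
  result: [newgmb]
Order 2 then 1:
  2 Nasal Assimilation: no change — [newugnib]
  1 Syncope: [newugnib] → [newgnb]
  result: [newgnb]

2 then 1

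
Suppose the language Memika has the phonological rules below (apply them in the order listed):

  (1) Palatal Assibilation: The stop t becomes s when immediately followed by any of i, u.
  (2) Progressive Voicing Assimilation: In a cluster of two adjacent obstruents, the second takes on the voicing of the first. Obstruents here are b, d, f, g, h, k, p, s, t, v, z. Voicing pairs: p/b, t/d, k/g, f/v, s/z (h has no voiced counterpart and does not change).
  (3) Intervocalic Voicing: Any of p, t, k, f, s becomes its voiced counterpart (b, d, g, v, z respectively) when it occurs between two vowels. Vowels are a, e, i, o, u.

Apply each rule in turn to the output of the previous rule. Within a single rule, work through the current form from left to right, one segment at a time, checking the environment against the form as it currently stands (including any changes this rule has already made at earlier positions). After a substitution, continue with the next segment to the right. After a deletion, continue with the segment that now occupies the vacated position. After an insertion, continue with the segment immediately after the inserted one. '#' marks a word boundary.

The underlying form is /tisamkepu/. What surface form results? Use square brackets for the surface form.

[sizamkebu]

(1) Palatal Assibilation: [tisamkepu] → [sisamkepu]
(2) Progressive Voicing Assimilation: no change — [sisamkepu]
(3) Intervocalic Voicing: [sisamkepu] → [sizamkebu]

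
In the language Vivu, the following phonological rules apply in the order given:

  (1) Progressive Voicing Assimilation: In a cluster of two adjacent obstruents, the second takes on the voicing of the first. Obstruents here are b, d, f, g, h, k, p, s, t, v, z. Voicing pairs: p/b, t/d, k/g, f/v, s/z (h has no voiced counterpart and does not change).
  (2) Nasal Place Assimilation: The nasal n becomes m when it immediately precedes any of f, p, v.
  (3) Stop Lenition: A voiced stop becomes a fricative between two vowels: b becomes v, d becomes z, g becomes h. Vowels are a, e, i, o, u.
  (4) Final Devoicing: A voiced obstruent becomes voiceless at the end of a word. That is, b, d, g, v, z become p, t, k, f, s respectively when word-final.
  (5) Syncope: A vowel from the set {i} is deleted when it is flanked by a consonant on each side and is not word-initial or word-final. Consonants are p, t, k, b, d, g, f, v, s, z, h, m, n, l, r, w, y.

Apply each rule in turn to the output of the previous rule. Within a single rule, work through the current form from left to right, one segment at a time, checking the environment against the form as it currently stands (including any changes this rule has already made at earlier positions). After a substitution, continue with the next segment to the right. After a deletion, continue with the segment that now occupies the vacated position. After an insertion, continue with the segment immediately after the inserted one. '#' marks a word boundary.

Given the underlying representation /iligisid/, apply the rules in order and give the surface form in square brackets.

(1) Progressive Voicing Assimilation: no change — [iligisid]
(2) Nasal Place Assimilation: no change — [iligisid]
(3) Stop Lenition: [iligisid] → [ilihisid]
(4) Final Devoicing: [ilihisid] → [ilihisit]
(5) Syncope: [ilihisit] → [ilhst]

[ilhst]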